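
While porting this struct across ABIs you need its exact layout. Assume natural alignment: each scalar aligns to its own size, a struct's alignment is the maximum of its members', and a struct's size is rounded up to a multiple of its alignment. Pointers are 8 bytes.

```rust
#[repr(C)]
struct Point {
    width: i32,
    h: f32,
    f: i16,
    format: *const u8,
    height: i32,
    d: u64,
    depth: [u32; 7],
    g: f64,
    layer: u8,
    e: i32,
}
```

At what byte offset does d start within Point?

32

@0: width [4B, align 4] → 4
@4: h [4B, align 4] → 8
@8: f [2B, align 2] → 10
+6 pad (align 8)
@16: format [8B, align 8] → 24
@24: height [4B, align 4] → 28
+4 pad (align 8)
@32: d [8B, align 8] → 40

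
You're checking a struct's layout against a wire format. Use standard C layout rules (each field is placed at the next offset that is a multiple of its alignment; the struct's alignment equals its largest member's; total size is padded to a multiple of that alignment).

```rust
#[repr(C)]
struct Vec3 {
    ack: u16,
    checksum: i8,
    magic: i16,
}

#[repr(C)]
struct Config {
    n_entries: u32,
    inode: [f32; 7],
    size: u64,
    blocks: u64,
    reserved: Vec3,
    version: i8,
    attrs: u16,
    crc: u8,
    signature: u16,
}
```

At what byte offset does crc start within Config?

Vec3: 0..2  ack  (2B, 2-aligned); 2..3  checksum  (1B, 1-aligned); 3..4  -- padding (1B); 4..6  magic  (2B, 2-aligned); sizeof = 6, alignof = 2
0..4  n_entries  (4B, 4-aligned)
4..32  inode  (28B, 4-aligned)
32..40  size  (8B, 8-aligned)
40..48  blocks  (8B, 8-aligned)
48..54  reserved  (6B, 2-aligned)
54..55  version  (1B, 1-aligned)
55..56  -- padding (1B)
56..58  attrs  (2B, 2-aligned)
58..59  crc  (1B, 1-aligned)

58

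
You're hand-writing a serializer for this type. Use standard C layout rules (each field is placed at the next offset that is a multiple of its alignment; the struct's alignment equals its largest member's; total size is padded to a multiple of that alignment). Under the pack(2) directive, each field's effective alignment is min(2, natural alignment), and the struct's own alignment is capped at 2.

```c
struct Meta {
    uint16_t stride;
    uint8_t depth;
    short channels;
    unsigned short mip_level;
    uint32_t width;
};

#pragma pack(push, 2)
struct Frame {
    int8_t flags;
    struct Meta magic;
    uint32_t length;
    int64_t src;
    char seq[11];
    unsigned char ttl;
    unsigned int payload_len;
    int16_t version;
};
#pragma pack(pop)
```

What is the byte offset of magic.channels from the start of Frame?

6

Meta: stride at 0 (size 2, align 2) → ends 2; depth at 2 (size 1, align 1) → ends 3; pad 1 to align 2 for channels; channels at 4 (size 2, align 2) → ends 6; mip_level at 6 (size 2, align 2) → ends 8; width at 8 (size 4, align 4) → ends 12; total 12 bytes, alignment 4
flags at 0 (size 1, align 1) → ends 1
pad 1 to align 2 for magic
magic at 2 (size 12, align 2) → ends 14
within Meta: channels at 4
2 + 4 = 6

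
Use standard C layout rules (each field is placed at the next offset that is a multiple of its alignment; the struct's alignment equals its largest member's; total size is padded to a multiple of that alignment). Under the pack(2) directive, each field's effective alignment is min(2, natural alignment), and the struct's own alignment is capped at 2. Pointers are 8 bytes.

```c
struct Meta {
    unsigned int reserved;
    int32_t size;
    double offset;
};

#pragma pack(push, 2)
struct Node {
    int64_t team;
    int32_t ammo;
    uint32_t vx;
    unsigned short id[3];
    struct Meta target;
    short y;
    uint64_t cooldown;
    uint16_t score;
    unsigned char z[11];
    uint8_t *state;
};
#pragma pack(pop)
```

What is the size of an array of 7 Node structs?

490

Meta: reserved at 0 (size 4, align 4) → ends 4; size at 4 (size 4, align 4) → ends 8; offset at 8 (size 8, align 8) → ends 16; total 16 bytes, alignment 8
team at 0 (size 8, align 2) → ends 8
ammo at 8 (size 4, align 2) → ends 12
vx at 12 (size 4, align 2) → ends 16
id at 16 (size 6, align 2) → ends 22
target at 22 (size 16, align 2) → ends 38
y at 38 (size 2, align 2) → ends 40
cooldown at 40 (size 8, align 2) → ends 48
score at 48 (size 2, align 2) → ends 50
z at 50 (size 11, align 1) → ends 61
pad 1 to align 2 for state
state at 62 (size 8, align 2) → ends 70
total 70 bytes, alignment 2
array of 7: 7 × 70 = 490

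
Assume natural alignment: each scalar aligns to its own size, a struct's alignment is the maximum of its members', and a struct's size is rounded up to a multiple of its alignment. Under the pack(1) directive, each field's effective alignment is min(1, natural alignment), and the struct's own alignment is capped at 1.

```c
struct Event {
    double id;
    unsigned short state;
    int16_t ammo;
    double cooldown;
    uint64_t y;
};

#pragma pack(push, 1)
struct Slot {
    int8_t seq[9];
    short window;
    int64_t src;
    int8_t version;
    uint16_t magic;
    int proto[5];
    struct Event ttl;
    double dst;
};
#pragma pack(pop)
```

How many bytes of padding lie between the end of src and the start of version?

Event: 0..8  id  (8B, 8-aligned); 8..10  state  (2B, 2-aligned); 10..12  ammo  (2B, 2-aligned); 12..16  -- padding (4B); 16..24  cooldown  (8B, 8-aligned); 24..32  y  (8B, 8-aligned); sizeof = 32, alignof = 8
0..9  seq  (9B, 1-aligned)
9..11  window  (2B, 1-aligned)
11..19  src  (8B, 1-aligned)
19..20  version  (1B, 1-aligned)

0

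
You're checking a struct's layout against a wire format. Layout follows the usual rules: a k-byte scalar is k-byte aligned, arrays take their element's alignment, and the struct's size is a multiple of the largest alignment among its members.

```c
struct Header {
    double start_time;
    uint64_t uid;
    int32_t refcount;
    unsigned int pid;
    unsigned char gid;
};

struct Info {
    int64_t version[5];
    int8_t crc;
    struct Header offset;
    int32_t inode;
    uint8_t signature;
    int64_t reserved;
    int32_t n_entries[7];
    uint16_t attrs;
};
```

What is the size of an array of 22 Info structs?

Header: 0..8  start_time  (8B, 8-aligned); 8..16  uid  (8B, 8-aligned); 16..20  refcount  (4B, 4-aligned); 20..24  pid  (4B, 4-aligned); 24..25  gid  (1B, 1-aligned); 25..32  -- tail padding (7B); sizeof = 32, alignof = 8
0..40  version  (40B, 8-aligned)
40..41  crc  (1B, 1-aligned)
41..48  -- padding (7B)
48..80  offset  (32B, 8-aligned)
80..84  inode  (4B, 4-aligned)
84..85  signature  (1B, 1-aligned)
85..88  -- padding (3B)
88..96  reserved  (8B, 8-aligned)
96..124  n_entries  (28B, 4-aligned)
124..126  attrs  (2B, 2-aligned)
126..128  -- tail padding (2B)
sizeof = 128, alignof = 8
array of 22: 22 × 128 = 2816

2816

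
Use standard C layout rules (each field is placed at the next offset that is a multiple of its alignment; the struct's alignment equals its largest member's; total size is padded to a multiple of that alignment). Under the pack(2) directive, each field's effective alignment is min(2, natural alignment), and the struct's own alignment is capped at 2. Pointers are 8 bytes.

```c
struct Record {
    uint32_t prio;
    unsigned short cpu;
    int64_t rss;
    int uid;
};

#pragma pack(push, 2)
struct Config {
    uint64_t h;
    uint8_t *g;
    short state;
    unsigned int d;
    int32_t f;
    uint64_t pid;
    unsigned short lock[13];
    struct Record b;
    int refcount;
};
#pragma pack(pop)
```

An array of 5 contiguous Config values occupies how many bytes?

Record: @0: prio [4B, align 4] → 4; @4: cpu [2B, align 2] → 6; +2 pad (align 8); @8: rss [8B, align 8] → 16; @16: uid [4B, align 4] → 20; +4 tail pad (align 8); size 24, align 8
@0: h [8B, align 2] → 8
@8: g [8B, align 2] → 16
@16: state [2B, align 2] → 18
@18: d [4B, align 2] → 22
@22: f [4B, align 2] → 26
@26: pid [8B, align 2] → 34
@34: lock [26B, align 2] → 60
@60: b [24B, align 2] → 84
@84: refcount [4B, align 2] → 88
size 88, align 2
array of 5: 5 × 88 = 440

440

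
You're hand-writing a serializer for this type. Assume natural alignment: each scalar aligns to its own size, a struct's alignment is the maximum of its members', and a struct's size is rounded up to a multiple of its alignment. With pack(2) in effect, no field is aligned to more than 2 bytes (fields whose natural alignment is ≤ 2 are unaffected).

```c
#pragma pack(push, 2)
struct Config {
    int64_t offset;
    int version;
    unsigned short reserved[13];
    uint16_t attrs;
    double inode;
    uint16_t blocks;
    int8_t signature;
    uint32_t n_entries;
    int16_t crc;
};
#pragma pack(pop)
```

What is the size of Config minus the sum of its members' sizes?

0..8  offset  (8B, 2-aligned)
8..12  version  (4B, 2-aligned)
12..38  reserved  (26B, 2-aligned)
38..40  attrs  (2B, 2-aligned)
40..48  inode  (8B, 2-aligned)
48..50  blocks  (2B, 2-aligned)
50..51  signature  (1B, 1-aligned)
51..52  -- padding (1B)
52..56  n_entries  (4B, 2-aligned)
56..58  crc  (2B, 2-aligned)
sizeof = 58, alignof = 2
data bytes 57, size 58 → padding 1

1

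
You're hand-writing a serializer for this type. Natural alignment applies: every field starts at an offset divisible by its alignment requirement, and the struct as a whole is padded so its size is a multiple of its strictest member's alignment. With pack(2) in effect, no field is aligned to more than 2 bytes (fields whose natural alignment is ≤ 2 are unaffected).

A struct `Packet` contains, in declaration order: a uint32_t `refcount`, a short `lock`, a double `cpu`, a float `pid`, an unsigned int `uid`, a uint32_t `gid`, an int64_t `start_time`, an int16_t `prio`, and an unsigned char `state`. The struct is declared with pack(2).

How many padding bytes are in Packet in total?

1

@0: refcount [4B, align 2] → 4
@4: lock [2B, align 2] → 6
@6: cpu [8B, align 2] → 14
@14: pid [4B, align 2] → 18
@18: uid [4B, align 2] → 22
@22: gid [4B, align 2] → 26
@26: start_time [8B, align 2] → 34
@34: prio [2B, align 2] → 36
@36: state [1B, align 1] → 37
+1 tail pad (align 2)
size 38, align 2
data bytes 37, size 38 → padding 1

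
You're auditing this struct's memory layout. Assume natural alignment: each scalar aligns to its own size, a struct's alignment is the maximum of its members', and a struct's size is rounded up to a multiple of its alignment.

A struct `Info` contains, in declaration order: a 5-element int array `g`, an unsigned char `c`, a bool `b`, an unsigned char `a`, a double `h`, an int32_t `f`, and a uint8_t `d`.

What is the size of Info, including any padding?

40

@0: g [20B, align 4] → 20
@20: c [1B, align 1] → 21
@21: b [1B, align 1] → 22
@22: a [1B, align 1] → 23
+1 pad (align 8)
@24: h [8B, align 8] → 32
@32: f [4B, align 4] → 36
@36: d [1B, align 1] → 37
+3 tail pad (align 8)
size 40, align 8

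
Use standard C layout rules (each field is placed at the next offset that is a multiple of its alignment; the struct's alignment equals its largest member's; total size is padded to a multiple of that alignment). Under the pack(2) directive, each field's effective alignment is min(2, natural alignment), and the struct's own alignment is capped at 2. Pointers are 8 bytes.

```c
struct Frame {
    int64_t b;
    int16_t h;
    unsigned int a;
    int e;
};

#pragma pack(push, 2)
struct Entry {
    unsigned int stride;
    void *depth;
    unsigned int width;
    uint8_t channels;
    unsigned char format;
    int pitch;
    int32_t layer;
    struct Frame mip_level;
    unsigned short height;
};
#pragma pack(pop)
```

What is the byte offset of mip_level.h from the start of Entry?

Frame: b at 0 (size 8, align 8) → ends 8; h at 8 (size 2, align 2) → ends 10; pad 2 to align 4 for a; a at 12 (size 4, align 4) → ends 16; e at 16 (size 4, align 4) → ends 20; tail pad 4 to reach multiple of 8; total 24 bytes, alignment 8
stride at 0 (size 4, align 2) → ends 4
depth at 4 (size 8, align 2) → ends 12
width at 12 (size 4, align 2) → ends 16
channels at 16 (size 1, align 1) → ends 17
format at 17 (size 1, align 1) → ends 18
pitch at 18 (size 4, align 2) → ends 22
layer at 22 (size 4, align 2) → ends 26
mip_level at 26 (size 24, align 2) → ends 50
within Frame: h at 8
26 + 8 = 34

34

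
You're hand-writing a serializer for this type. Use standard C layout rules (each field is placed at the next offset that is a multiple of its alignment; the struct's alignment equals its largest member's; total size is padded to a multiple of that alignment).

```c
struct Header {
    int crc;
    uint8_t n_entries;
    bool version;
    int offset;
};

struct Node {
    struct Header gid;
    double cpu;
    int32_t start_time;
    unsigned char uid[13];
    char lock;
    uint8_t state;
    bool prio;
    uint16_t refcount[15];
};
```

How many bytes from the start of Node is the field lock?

41

Header: @0: crc [4B, align 4] → 4; @4: n_entries [1B, align 1] → 5; @5: version [1B, align 1] → 6; +2 pad (align 4); @8: offset [4B, align 4] → 12; size 12, align 4
@0: gid [12B, align 4] → 12
+4 pad (align 8)
@16: cpu [8B, align 8] → 24
@24: start_time [4B, align 4] → 28
@28: uid [13B, align 1] → 41
@41: lock [1B, align 1] → 42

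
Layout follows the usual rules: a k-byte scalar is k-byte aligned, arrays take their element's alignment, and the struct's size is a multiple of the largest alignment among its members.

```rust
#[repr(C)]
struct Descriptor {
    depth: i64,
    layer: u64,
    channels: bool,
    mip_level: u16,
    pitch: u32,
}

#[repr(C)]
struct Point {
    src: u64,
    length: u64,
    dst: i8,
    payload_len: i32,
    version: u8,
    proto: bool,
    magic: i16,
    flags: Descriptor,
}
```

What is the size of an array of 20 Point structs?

1120

Descriptor: @0: depth [8B, align 8] → 8; @8: layer [8B, align 8] → 16; @16: channels [1B, align 1] → 17; +1 pad (align 2); @18: mip_level [2B, align 2] → 20; @20: pitch [4B, align 4] → 24; size 24, align 8
@0: src [8B, align 8] → 8
@8: length [8B, align 8] → 16
@16: dst [1B, align 1] → 17
+3 pad (align 4)
@20: payload_len [4B, align 4] → 24
@24: version [1B, align 1] → 25
@25: proto [1B, align 1] → 26
@26: magic [2B, align 2] → 28
+4 pad (align 8)
@32: flags [24B, align 8] → 56
size 56, align 8
array of 20: 20 × 56 = 1120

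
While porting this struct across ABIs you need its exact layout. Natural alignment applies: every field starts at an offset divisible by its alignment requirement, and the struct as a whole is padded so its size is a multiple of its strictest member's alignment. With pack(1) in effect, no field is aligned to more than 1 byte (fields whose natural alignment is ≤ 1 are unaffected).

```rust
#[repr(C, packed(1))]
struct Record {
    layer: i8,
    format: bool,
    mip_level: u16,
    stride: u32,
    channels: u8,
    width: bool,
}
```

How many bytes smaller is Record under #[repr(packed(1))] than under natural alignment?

natural layout:
  0..1  layer  (1B, 1-aligned)
  1..2  format  (1B, 1-aligned)
  2..4  mip_level  (2B, 2-aligned)
  4..8  stride  (4B, 4-aligned)
  8..9  channels  (1B, 1-aligned)
  9..10  width  (1B, 1-aligned)
  10..12  -- tail padding (2B)
  sizeof = 12, alignof = 4
packed(1) layout:
  0..1  layer  (1B, 1-aligned)
  1..2  format  (1B, 1-aligned)
  2..4  mip_level  (2B, 1-aligned)
  4..8  stride  (4B, 1-aligned)
  8..9  channels  (1B, 1-aligned)
  9..10  width  (1B, 1-aligned)
  sizeof = 10, alignof = 1
12 − 10 = 2

2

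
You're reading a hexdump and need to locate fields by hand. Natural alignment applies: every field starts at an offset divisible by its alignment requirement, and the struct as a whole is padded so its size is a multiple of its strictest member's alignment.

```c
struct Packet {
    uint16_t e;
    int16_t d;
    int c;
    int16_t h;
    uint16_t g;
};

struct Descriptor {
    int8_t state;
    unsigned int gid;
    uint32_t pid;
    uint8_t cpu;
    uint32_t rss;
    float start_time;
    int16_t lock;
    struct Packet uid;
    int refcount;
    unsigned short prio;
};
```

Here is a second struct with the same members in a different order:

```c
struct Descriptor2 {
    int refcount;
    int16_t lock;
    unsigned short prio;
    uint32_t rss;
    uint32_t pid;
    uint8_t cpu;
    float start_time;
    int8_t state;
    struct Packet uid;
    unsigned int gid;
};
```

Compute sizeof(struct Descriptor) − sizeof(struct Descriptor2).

Packet: @0: e [2B, align 2] → 2; @2: d [2B, align 2] → 4; @4: c [4B, align 4] → 8; @8: h [2B, align 2] → 10; @10: g [2B, align 2] → 12; size 12, align 4
@0: state [1B, align 1] → 1
+3 pad (align 4)
@4: gid [4B, align 4] → 8
@8: pid [4B, align 4] → 12
@12: cpu [1B, align 1] → 13
+3 pad (align 4)
@16: rss [4B, align 4] → 20
@20: start_time [4B, align 4] → 24
@24: lock [2B, align 2] → 26
+2 pad (align 4)
@28: uid [12B, align 4] → 40
@40: refcount [4B, align 4] → 44
@44: prio [2B, align 2] → 46
+2 tail pad (align 4)
size 48, align 4
— Descriptor2 —
@0: refcount [4B, align 4] → 4
@4: lock [2B, align 2] → 6
@6: prio [2B, align 2] → 8
@8: rss [4B, align 4] → 12
@12: pid [4B, align 4] → 16
@16: cpu [1B, align 1] → 17
+3 pad (align 4)
@20: start_time [4B, align 4] → 24
@24: state [1B, align 1] → 25
+3 pad (align 4)
@28: uid [12B, align 4] → 40
@40: gid [4B, align 4] → 44
size 44, align 4
48 − 44 = 4

4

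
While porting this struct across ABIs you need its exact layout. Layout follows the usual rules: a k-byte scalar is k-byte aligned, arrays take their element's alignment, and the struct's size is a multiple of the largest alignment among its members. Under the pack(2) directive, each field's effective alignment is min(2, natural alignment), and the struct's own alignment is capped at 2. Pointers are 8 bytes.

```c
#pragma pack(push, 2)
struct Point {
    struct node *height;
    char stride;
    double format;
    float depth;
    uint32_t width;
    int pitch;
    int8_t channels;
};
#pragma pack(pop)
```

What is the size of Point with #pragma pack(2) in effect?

0..8  height  (8B, 2-aligned)
8..9  stride  (1B, 1-aligned)
9..10  -- padding (1B)
10..18  format  (8B, 2-aligned)
18..22  depth  (4B, 2-aligned)
22..26  width  (4B, 2-aligned)
26..30  pitch  (4B, 2-aligned)
30..31  channels  (1B, 1-aligned)
31..32  -- tail padding (1B)
sizeof = 32, alignof = 2

32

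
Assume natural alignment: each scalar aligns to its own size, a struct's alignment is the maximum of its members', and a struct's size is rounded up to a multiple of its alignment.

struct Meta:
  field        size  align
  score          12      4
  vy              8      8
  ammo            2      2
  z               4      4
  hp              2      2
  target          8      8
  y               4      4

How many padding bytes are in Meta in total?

16

0..12  score  (12B, 4-aligned)
12..16  -- padding (4B)
16..24  vy  (8B, 8-aligned)
24..26  ammo  (2B, 2-aligned)
26..28  -- padding (2B)
28..32  z  (4B, 4-aligned)
32..34  hp  (2B, 2-aligned)
34..40  -- padding (6B)
40..48  target  (8B, 8-aligned)
48..52  y  (4B, 4-aligned)
52..56  -- tail padding (4B)
sizeof = 56, alignof = 8
data bytes 40, size 56 → padding 16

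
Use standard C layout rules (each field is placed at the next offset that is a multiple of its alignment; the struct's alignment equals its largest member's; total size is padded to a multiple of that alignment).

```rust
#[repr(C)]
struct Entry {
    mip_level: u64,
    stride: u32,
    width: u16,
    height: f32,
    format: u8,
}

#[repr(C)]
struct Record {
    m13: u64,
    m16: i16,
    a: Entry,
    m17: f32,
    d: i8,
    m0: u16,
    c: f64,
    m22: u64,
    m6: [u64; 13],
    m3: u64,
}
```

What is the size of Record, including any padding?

Entry: 0..8  mip_level  (8B, 8-aligned); 8..12  stride  (4B, 4-aligned); 12..14  width  (2B, 2-aligned); 14..16  -- padding (2B); 16..20  height  (4B, 4-aligned); 20..21  format  (1B, 1-aligned); 21..24  -- tail padding (3B); sizeof = 24, alignof = 8
0..8  m13  (8B, 8-aligned)
8..10  m16  (2B, 2-aligned)
10..16  -- padding (6B)
16..40  a  (24B, 8-aligned)
40..44  m17  (4B, 4-aligned)
44..45  d  (1B, 1-aligned)
45..46  -- padding (1B)
46..48  m0  (2B, 2-aligned)
48..56  c  (8B, 8-aligned)
56..64  m22  (8B, 8-aligned)
64..168  m6  (104B, 8-aligned)
168..176  m3  (8B, 8-aligned)
sizeof = 176, alignof = 8

176 bytes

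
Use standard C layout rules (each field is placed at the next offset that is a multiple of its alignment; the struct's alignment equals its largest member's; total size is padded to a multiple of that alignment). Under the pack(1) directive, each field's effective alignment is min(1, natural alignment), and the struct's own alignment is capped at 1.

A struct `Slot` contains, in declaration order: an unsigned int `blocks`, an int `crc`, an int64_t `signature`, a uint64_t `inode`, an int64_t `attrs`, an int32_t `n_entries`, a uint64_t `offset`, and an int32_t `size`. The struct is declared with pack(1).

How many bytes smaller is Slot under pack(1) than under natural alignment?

natural layout:
  0..4  blocks  (4B, 4-aligned)
  4..8  crc  (4B, 4-aligned)
  8..16  signature  (8B, 8-aligned)
  16..24  inode  (8B, 8-aligned)
  24..32  attrs  (8B, 8-aligned)
  32..36  n_entries  (4B, 4-aligned)
  36..40  -- padding (4B)
  40..48  offset  (8B, 8-aligned)
  48..52  size  (4B, 4-aligned)
  52..56  -- tail padding (4B)
  sizeof = 56, alignof = 8
packed(1) layout:
  0..4  blocks  (4B, 1-aligned)
  4..8  crc  (4B, 1-aligned)
  8..16  signature  (8B, 1-aligned)
  16..24  inode  (8B, 1-aligned)
  24..32  attrs  (8B, 1-aligned)
  32..36  n_entries  (4B, 1-aligned)
  36..44  offset  (8B, 1-aligned)
  44..48  size  (4B, 1-aligned)
  sizeof = 48, alignof = 1
56 − 48 = 8

8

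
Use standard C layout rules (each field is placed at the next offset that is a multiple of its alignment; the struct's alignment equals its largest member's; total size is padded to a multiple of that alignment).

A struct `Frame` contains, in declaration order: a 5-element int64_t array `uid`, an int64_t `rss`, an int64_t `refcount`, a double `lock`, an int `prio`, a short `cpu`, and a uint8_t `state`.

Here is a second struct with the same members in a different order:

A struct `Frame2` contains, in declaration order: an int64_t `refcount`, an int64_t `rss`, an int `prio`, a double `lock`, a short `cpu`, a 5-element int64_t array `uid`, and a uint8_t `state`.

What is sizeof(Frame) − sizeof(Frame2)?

uid at 0 (size 40, align 8) → ends 40
rss at 40 (size 8, align 8) → ends 48
refcount at 48 (size 8, align 8) → ends 56
lock at 56 (size 8, align 8) → ends 64
prio at 64 (size 4, align 4) → ends 68
cpu at 68 (size 2, align 2) → ends 70
state at 70 (size 1, align 1) → ends 71
tail pad 1 to reach multiple of 8
total 72 bytes, alignment 8
— Frame2 —
refcount at 0 (size 8, align 8) → ends 8
rss at 8 (size 8, align 8) → ends 16
prio at 16 (size 4, align 4) → ends 20
pad 4 to align 8 for lock
lock at 24 (size 8, align 8) → ends 32
cpu at 32 (size 2, align 2) → ends 34
pad 6 to align 8 for uid
uid at 40 (size 40, align 8) → ends 80
state at 80 (size 1, align 1) → ends 81
tail pad 7 to reach multiple of 8
total 88 bytes, alignment 8
72 − 88 = -16

-16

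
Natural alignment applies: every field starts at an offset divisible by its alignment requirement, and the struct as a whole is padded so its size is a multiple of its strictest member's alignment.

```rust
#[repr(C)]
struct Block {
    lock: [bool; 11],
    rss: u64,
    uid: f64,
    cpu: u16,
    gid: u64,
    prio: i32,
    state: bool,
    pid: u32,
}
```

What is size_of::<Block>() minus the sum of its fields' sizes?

0..11  lock  (11B, 1-aligned)
11..16  -- padding (5B)
16..24  rss  (8B, 8-aligned)
24..32  uid  (8B, 8-aligned)
32..34  cpu  (2B, 2-aligned)
34..40  -- padding (6B)
40..48  gid  (8B, 8-aligned)
48..52  prio  (4B, 4-aligned)
52..53  state  (1B, 1-aligned)
53..56  -- padding (3B)
56..60  pid  (4B, 4-aligned)
60..64  -- tail padding (4B)
sizeof = 64, alignof = 8
data bytes 46, size 64 → padding 18

18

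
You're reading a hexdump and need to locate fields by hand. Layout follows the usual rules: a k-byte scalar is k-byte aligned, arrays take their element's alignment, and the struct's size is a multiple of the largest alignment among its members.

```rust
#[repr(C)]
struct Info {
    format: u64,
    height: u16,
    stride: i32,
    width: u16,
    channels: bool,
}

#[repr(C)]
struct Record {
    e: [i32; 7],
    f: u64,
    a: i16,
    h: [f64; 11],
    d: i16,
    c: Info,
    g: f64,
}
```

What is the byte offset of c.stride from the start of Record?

Info: @0: format [8B, align 8] → 8; @8: height [2B, align 2] → 10; +2 pad (align 4); @12: stride [4B, align 4] → 16; @16: width [2B, align 2] → 18; @18: channels [1B, align 1] → 19; +5 tail pad (align 8); size 24, align 8
@0: e [28B, align 4] → 28
+4 pad (align 8)
@32: f [8B, align 8] → 40
@40: a [2B, align 2] → 42
+6 pad (align 8)
@48: h [88B, align 8] → 136
@136: d [2B, align 2] → 138
+6 pad (align 8)
@144: c [24B, align 8] → 168
within Info: stride at 12
144 + 12 = 156

156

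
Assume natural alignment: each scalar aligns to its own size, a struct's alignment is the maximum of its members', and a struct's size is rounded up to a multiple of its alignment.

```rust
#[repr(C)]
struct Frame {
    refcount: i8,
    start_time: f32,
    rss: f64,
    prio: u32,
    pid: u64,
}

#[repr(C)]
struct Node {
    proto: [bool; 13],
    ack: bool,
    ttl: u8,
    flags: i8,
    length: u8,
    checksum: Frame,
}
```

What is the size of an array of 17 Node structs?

952

Frame: @0: refcount [1B, align 1] → 1; +3 pad (align 4); @4: start_time [4B, align 4] → 8; @8: rss [8B, align 8] → 16; @16: prio [4B, align 4] → 20; +4 pad (align 8); @24: pid [8B, align 8] → 32; size 32, align 8
@0: proto [13B, align 1] → 13
@13: ack [1B, align 1] → 14
@14: ttl [1B, align 1] → 15
@15: flags [1B, align 1] → 16
@16: length [1B, align 1] → 17
+7 pad (align 8)
@24: checksum [32B, align 8] → 56
size 56, align 8
array of 17: 17 × 56 = 952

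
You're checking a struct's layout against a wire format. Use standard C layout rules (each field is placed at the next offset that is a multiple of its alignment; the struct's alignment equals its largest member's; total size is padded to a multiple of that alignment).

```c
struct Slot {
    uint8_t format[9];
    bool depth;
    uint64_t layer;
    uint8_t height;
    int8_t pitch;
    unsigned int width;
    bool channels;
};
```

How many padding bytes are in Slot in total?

0..9  format  (9B, 1-aligned)
9..10  depth  (1B, 1-aligned)
10..16  -- padding (6B)
16..24  layer  (8B, 8-aligned)
24..25  height  (1B, 1-aligned)
25..26  pitch  (1B, 1-aligned)
26..28  -- padding (2B)
28..32  width  (4B, 4-aligned)
32..33  channels  (1B, 1-aligned)
33..40  -- tail padding (7B)
sizeof = 40, alignof = 8
data bytes 25, size 40 → padding 15

15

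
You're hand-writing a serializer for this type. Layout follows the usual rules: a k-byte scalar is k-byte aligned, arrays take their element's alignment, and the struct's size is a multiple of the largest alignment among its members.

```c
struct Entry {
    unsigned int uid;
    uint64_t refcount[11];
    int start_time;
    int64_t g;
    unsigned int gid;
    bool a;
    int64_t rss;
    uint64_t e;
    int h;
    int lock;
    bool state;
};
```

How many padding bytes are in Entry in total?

18

0..4  uid  (4B, 4-aligned)
4..8  -- padding (4B)
8..96  refcount  (88B, 8-aligned)
96..100  start_time  (4B, 4-aligned)
100..104  -- padding (4B)
104..112  g  (8B, 8-aligned)
112..116  gid  (4B, 4-aligned)
116..117  a  (1B, 1-aligned)
117..120  -- padding (3B)
120..128  rss  (8B, 8-aligned)
128..136  e  (8B, 8-aligned)
136..140  h  (4B, 4-aligned)
140..144  lock  (4B, 4-aligned)
144..145  state  (1B, 1-aligned)
145..152  -- tail padding (7B)
sizeof = 152, alignof = 8
data bytes 134, size 152 → padding 18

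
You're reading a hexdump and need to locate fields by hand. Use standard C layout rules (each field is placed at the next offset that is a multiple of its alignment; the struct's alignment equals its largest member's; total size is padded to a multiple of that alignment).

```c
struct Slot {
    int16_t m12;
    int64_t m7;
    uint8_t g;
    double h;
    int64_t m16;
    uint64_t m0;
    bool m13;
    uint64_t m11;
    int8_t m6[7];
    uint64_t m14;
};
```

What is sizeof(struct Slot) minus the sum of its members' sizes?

@0: m12 [2B, align 2] → 2
+6 pad (align 8)
@8: m7 [8B, align 8] → 16
@16: g [1B, align 1] → 17
+7 pad (align 8)
@24: h [8B, align 8] → 32
@32: m16 [8B, align 8] → 40
@40: m0 [8B, align 8] → 48
@48: m13 [1B, align 1] → 49
+7 pad (align 8)
@56: m11 [8B, align 8] → 64
@64: m6 [7B, align 1] → 71
+1 pad (align 8)
@72: m14 [8B, align 8] → 80
size 80, align 8
data bytes 59, size 80 → padding 21

21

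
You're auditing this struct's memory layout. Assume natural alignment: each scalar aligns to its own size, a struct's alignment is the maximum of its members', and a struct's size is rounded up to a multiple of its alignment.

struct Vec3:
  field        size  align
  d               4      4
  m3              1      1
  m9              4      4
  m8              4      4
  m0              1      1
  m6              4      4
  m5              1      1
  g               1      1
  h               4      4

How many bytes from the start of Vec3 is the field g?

0..4  d  (4B, 4-aligned)
4..5  m3  (1B, 1-aligned)
5..8  -- padding (3B)
8..12  m9  (4B, 4-aligned)
12..16  m8  (4B, 4-aligned)
16..17  m0  (1B, 1-aligned)
17..20  -- padding (3B)
20..24  m6  (4B, 4-aligned)
24..25  m5  (1B, 1-aligned)
25..26  g  (1B, 1-aligned)

25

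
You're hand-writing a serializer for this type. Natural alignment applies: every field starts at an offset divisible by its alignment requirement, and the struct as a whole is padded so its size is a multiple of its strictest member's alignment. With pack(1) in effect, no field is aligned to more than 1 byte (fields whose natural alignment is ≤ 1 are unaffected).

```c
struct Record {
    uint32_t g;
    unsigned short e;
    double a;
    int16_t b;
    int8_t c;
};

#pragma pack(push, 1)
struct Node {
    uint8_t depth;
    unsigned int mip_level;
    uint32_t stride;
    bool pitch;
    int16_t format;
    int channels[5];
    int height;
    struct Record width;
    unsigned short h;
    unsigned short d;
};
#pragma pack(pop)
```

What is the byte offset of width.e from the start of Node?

Record: 0..4  g  (4B, 4-aligned); 4..6  e  (2B, 2-aligned); 6..8  -- padding (2B); 8..16  a  (8B, 8-aligned); 16..18  b  (2B, 2-aligned); 18..19  c  (1B, 1-aligned); 19..24  -- tail padding (5B); sizeof = 24, alignof = 8
0..1  depth  (1B, 1-aligned)
1..5  mip_level  (4B, 1-aligned)
5..9  stride  (4B, 1-aligned)
9..10  pitch  (1B, 1-aligned)
10..12  format  (2B, 1-aligned)
12..32  channels  (20B, 1-aligned)
32..36  height  (4B, 1-aligned)
36..60  width  (24B, 1-aligned)
within Record: e at 4
36 + 4 = 40

40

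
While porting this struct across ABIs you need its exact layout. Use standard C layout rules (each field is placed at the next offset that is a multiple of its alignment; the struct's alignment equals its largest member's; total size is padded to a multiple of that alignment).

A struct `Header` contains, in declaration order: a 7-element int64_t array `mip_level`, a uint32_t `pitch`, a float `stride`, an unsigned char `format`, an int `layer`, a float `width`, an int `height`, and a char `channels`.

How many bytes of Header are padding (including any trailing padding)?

mip_level at 0 (size 56, align 8) → ends 56
pitch at 56 (size 4, align 4) → ends 60
stride at 60 (size 4, align 4) → ends 64
format at 64 (size 1, align 1) → ends 65
pad 3 to align 4 for layer
layer at 68 (size 4, align 4) → ends 72
width at 72 (size 4, align 4) → ends 76
height at 76 (size 4, align 4) → ends 80
channels at 80 (size 1, align 1) → ends 81
tail pad 7 to reach multiple of 8
total 88 bytes, alignment 8
data bytes 78, size 88 → padding 10

10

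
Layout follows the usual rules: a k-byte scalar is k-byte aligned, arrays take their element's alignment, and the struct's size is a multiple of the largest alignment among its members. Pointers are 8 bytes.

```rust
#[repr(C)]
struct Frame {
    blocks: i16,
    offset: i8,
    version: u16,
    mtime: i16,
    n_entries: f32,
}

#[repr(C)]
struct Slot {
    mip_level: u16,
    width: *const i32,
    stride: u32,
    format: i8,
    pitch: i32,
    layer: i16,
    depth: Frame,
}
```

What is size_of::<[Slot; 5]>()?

240

Frame: @0: blocks [2B, align 2] → 2; @2: offset [1B, align 1] → 3; +1 pad (align 2); @4: version [2B, align 2] → 6; @6: mtime [2B, align 2] → 8; @8: n_entries [4B, align 4] → 12; size 12, align 4
@0: mip_level [2B, align 2] → 2
+6 pad (align 8)
@8: width [8B, align 8] → 16
@16: stride [4B, align 4] → 20
@20: format [1B, align 1] → 21
+3 pad (align 4)
@24: pitch [4B, align 4] → 28
@28: layer [2B, align 2] → 30
+2 pad (align 4)
@32: depth [12B, align 4] → 44
+4 tail pad (align 8)
size 48, align 8
array of 5: 5 × 48 = 240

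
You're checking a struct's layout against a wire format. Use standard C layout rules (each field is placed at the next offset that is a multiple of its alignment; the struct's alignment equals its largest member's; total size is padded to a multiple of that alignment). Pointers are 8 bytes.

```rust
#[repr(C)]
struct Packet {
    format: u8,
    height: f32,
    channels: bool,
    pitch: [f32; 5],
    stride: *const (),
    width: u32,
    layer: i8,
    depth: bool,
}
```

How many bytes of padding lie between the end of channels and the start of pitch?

3

0..1  format  (1B, 1-aligned)
1..4  -- padding (3B)
4..8  height  (4B, 4-aligned)
8..9  channels  (1B, 1-aligned)
9..12  -- padding (3B)
12..32  pitch  (20B, 4-aligned)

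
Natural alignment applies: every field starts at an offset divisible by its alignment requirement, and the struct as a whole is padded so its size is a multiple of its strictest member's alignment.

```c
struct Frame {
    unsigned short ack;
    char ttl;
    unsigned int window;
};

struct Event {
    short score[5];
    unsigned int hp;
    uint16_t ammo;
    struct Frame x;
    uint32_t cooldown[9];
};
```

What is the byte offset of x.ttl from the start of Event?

Frame: ack at 0 (size 2, align 2) → ends 2; ttl at 2 (size 1, align 1) → ends 3; pad 1 to align 4 for window; window at 4 (size 4, align 4) → ends 8; total 8 bytes, alignment 4
score at 0 (size 10, align 2) → ends 10
pad 2 to align 4 for hp
hp at 12 (size 4, align 4) → ends 16
ammo at 16 (size 2, align 2) → ends 18
pad 2 to align 4 for x
x at 20 (size 8, align 4) → ends 28
within Frame: ttl at 2
20 + 2 = 22

22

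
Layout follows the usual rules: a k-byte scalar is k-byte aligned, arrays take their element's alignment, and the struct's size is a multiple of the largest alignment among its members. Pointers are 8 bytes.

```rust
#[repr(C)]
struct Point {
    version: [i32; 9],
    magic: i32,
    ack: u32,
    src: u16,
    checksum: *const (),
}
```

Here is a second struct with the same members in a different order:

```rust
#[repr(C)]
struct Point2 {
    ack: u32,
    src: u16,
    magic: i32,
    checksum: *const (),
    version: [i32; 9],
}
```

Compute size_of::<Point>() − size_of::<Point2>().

version at 0 (size 36, align 4) → ends 36
magic at 36 (size 4, align 4) → ends 40
ack at 40 (size 4, align 4) → ends 44
src at 44 (size 2, align 2) → ends 46
pad 2 to align 8 for checksum
checksum at 48 (size 8, align 8) → ends 56
total 56 bytes, alignment 8
— Point2 —
ack at 0 (size 4, align 4) → ends 4
src at 4 (size 2, align 2) → ends 6
pad 2 to align 4 for magic
magic at 8 (size 4, align 4) → ends 12
pad 4 to align 8 for checksum
checksum at 16 (size 8, align 8) → ends 24
version at 24 (size 36, align 4) → ends 60
tail pad 4 to reach multiple of 8
total 64 bytes, alignment 8
56 − 64 = -8

-8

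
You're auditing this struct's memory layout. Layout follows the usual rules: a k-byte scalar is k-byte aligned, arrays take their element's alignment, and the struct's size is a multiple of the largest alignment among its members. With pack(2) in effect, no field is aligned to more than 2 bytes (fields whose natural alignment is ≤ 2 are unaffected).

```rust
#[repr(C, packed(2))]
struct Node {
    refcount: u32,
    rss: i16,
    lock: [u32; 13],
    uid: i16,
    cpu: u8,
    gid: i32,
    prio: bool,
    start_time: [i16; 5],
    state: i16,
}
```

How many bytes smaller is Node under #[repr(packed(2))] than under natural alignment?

natural layout:
  @0: refcount [4B, align 4] → 4
  @4: rss [2B, align 2] → 6
  +2 pad (align 4)
  @8: lock [52B, align 4] → 60
  @60: uid [2B, align 2] → 62
  @62: cpu [1B, align 1] → 63
  +1 pad (align 4)
  @64: gid [4B, align 4] → 68
  @68: prio [1B, align 1] → 69
  +1 pad (align 2)
  @70: start_time [10B, align 2] → 80
  @80: state [2B, align 2] → 82
  +2 tail pad (align 4)
  size 84, align 4
packed(2) layout:
  @0: refcount [4B, align 2] → 4
  @4: rss [2B, align 2] → 6
  @6: lock [52B, align 2] → 58
  @58: uid [2B, align 2] → 60
  @60: cpu [1B, align 1] → 61
  +1 pad (align 2)
  @62: gid [4B, align 2] → 66
  @66: prio [1B, align 1] → 67
  +1 pad (align 2)
  @68: start_time [10B, align 2] → 78
  @78: state [2B, align 2] → 80
  size 80, align 2
84 − 80 = 4

4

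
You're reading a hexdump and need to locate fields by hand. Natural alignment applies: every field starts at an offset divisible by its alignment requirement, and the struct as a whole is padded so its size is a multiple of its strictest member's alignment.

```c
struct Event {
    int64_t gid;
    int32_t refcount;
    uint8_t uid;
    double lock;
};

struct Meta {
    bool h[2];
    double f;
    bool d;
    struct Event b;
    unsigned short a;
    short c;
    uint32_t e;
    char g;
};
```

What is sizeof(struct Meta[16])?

1024

Event: gid at 0 (size 8, align 8) → ends 8; refcount at 8 (size 4, align 4) → ends 12; uid at 12 (size 1, align 1) → ends 13; pad 3 to align 8 for lock; lock at 16 (size 8, align 8) → ends 24; total 24 bytes, alignment 8
h at 0 (size 2, align 1) → ends 2
pad 6 to align 8 for f
f at 8 (size 8, align 8) → ends 16
d at 16 (size 1, align 1) → ends 17
pad 7 to align 8 for b
b at 24 (size 24, align 8) → ends 48
a at 48 (size 2, align 2) → ends 50
c at 50 (size 2, align 2) → ends 52
e at 52 (size 4, align 4) → ends 56
g at 56 (size 1, align 1) → ends 57
tail pad 7 to reach multiple of 8
total 64 bytes, alignment 8
array of 16: 16 × 64 = 1024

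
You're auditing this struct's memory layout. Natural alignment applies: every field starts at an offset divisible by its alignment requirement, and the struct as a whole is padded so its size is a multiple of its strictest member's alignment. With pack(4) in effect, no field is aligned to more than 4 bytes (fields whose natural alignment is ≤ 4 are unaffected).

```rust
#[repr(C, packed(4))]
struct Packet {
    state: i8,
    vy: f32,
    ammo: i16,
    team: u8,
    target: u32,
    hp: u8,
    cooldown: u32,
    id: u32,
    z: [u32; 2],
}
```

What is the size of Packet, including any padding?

state at 0 (size 1, align 1) → ends 1
pad 3 to align 4 for vy
vy at 4 (size 4, align 4) → ends 8
ammo at 8 (size 2, align 2) → ends 10
team at 10 (size 1, align 1) → ends 11
pad 1 to align 4 for target
target at 12 (size 4, align 4) → ends 16
hp at 16 (size 1, align 1) → ends 17
pad 3 to align 4 for cooldown
cooldown at 20 (size 4, align 4) → ends 24
id at 24 (size 4, align 4) → ends 28
z at 28 (size 8, align 4) → ends 36
total 36 bytes, alignment 4

36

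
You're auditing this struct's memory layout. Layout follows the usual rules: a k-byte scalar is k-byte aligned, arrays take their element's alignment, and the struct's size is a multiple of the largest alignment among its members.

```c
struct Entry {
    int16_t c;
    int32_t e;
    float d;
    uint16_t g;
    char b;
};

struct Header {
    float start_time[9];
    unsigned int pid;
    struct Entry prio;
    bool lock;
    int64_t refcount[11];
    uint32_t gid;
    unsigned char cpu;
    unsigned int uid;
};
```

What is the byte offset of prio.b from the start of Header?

Entry: c at 0 (size 2, align 2) → ends 2; pad 2 to align 4 for e; e at 4 (size 4, align 4) → ends 8; d at 8 (size 4, align 4) → ends 12; g at 12 (size 2, align 2) → ends 14; b at 14 (size 1, align 1) → ends 15; tail pad 1 to reach multiple of 4; total 16 bytes, alignment 4
start_time at 0 (size 36, align 4) → ends 36
pid at 36 (size 4, align 4) → ends 40
prio at 40 (size 16, align 4) → ends 56
within Entry: b at 14
40 + 14 = 54

54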